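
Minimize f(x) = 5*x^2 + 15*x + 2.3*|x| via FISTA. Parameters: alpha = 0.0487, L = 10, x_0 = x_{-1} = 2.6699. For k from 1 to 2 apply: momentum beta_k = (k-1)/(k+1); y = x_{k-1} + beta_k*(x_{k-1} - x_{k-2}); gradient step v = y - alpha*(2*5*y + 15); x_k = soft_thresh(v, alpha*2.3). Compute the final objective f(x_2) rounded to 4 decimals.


FISTA on f(x) = 5*x^2 + 15*x + 2.3*|x|
L = 10, alpha = 0.0487
Iteration 1: beta = 0.0, y = 2.6699 + 0.0*(2.6699 - 2.6699) = 2.6699
  grad(y) = 41.699, v = y - alpha*grad = 0.6392
  prox(v) = soft_thresh(0.6392, 0.112) = 0.5271
Iteration 2: beta = 0.3333, y = 0.5271 + 0.3333*(0.5271 - 2.6699) = -0.1871
  grad(y) = 13.129, v = y - alpha*grad = -0.8265
  prox(v) = soft_thresh(-0.8265, 0.112) = -0.7145
f(x_2) = 5*(-0.7145)^2 + 15*(-0.7145) + 2.3*|-0.7145| = -6.5214


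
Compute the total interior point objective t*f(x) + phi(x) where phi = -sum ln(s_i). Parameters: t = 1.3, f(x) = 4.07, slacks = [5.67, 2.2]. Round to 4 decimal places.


Step 1: Compute log-barrier.
ln values: [1.7352, 0.7885]
phi = -(1.7352 + 0.7885) = -2.5236
Step 2: Compute augmented objective.
t*f(x) = 1.3*4.07 = 5.291
Total = 5.291 - 2.5236 = 2.7674


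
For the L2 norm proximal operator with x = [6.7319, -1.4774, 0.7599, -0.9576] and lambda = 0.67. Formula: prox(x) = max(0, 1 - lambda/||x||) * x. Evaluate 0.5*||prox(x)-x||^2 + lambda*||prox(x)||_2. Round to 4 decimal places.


Step 1: Compute ||x||.
||x|| = 6.9997
Step 2: Compute scaling factor.
scale = max(0, 1 - 0.67/6.9997) = 0.9043
Step 3: prox(x) = [6.0875, -1.336, 0.6872, -0.8659]
||prox(x)|| = 6.3297
Step 4: Proximal objective.
0.5*||prox-x||^2 = 0.2245
lambda*||prox|| = 4.2409
Total = 4.4653


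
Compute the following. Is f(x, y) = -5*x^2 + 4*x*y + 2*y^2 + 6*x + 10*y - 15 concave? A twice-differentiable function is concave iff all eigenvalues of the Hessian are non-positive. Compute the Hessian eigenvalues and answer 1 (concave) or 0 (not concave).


The Hessian of f(x,y) = -5*x^2 + 4*x*y + 2*y^2 + 6*x + 10*y - 15 is:
H = [[-10, 4], [4, 4]]
Trace = -10 + 4 = -6
Determinant = -10*4 - (4)^2 = -56
Discriminant = (-6)^2 - 4*-56 = 260.0
Eigenvalues: lambda_1 = -11.0623, lambda_2 = 5.0623
The function is not concave.

0


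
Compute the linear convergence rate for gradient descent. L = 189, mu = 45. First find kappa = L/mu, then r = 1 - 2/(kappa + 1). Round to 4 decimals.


Step 1: Compute the condition number.
kappa = L/mu = 189/45 = 4.2
Step 2: Compute the convergence rate.
r = 1 - 2/(kappa + 1) = 1 - 2*mu/(L + mu) = (L - mu)/(L + mu) = 144/234 = 0.6154


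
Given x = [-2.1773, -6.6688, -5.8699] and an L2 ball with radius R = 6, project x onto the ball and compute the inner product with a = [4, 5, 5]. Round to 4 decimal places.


Step 1: Compute ||x|| (intermediates to 6 decimals).
||x|| = sqrt((-2.1773)^2 + (-6.6688)^2 + (-5.8699)^2) = 9.14709
Step 2: Project.
Since ||x|| > R, scale = R/||x|| = 6/9.14709 = 0.655946, proj(x) = scale * x
proj(x) = [-1.428191, -4.374373, -3.850337]
Step 3: Dot product.
a^T * proj(x) = 4*(-1.428191) + 5*(-4.374373) + 5*(-3.850337) = -46.8363


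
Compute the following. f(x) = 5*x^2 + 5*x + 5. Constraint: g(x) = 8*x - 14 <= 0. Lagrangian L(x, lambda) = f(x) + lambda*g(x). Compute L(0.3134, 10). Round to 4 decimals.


Step 1: Evaluate f(x).
f(0.3134) = 5*0.3134^2 + 5*0.3134 + 5 = 7.0581
Step 2: Evaluate g(x).
g(0.3134) = 8*0.3134 - 14 = -11.4928
Step 3: Compute Lagrangian.
L = 7.0581 + 10*-11.4928 = -107.8699


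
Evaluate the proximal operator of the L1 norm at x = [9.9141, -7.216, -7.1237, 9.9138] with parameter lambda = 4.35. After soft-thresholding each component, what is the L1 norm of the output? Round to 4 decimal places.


Soft-thresholding with lambda = 4.35:
prox(9.9141) = sign(9.9141)*max(|9.9141| - 4.35, 0) = 5.5641
prox(-7.216) = sign(-7.216)*max(|-7.216| - 4.35, 0) = -2.866
prox(-7.1237) = sign(-7.1237)*max(|-7.1237| - 4.35, 0) = -2.7737
prox(9.9138) = sign(9.9138)*max(|9.9138| - 4.35, 0) = 5.5638
prox(x) = [5.5641, -2.866, -2.7737, 5.5638]
||prox(x)||_1 = 5.5641 + 2.866 + 2.7737 + 5.5638 = 16.7676


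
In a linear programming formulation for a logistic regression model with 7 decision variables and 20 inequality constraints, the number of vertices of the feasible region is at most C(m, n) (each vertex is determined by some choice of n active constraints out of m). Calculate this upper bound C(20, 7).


Each vertex corresponds to some choice of n active constraints out of m, so the number of vertices is at most C(m, n) = m! / (n!(m-n)!).
m = 20, n = 7
Numerator: 20 * 19 * 18 * 17 * 16 * 15 * 14
Denominator: 7! = 5040
C(20, 7) = 77520


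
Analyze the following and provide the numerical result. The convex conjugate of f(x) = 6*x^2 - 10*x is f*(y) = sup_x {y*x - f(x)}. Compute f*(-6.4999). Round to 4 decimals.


f*(y) = sup_x {y*x - a*x^2 - b*x} = sup_x {(y-b)*x - a*x^2}
FOC: (y - b) - 2a*x = 0 => x* = (y - b)/(2a)
x* = (-6.4999 + 10)/(2*6) = 0.2917
f*(-6.4999) = (y-b)^2/(4a) = (-6.4999 + 10)^2/(4*6)
= 12.2507/24 = 0.5104


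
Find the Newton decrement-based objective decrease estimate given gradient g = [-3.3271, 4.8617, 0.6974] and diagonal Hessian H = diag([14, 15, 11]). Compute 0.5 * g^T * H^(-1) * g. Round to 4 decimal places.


Step 1: H is diagonal, so H^(-1) * g = [-0.2377, 0.3241, 0.0634].
Step 2: g^T H^(-1) g = sum_i g_i^2 / H_ii
  = (-3.3271)^2/14 + (4.8617)^2/15 + (0.6974)^2/11
  = 0.7907 + 1.5757 + 0.0442 = 2.4106
Step 3: Objective decrease = 0.5 * g^T H^(-1) g = 1.2053


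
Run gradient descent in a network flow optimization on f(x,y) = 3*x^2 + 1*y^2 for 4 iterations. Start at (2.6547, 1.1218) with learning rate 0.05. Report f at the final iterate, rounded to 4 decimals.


Gradient descent on f(x,y) = 3*x^2 + 1*y^2.
Starting point: (2.6547, 1.1218), alpha = 0.05
Step 1: grad_x = 2*3*2.6547 = 15.9282, grad_y = 2*1*1.1218 = 2.2436
  x_1 = 2.6547 - 0.05*15.9282 = 1.8583
  y_1 = 1.1218 - 0.05*2.2436 = 1.0096
Step 2: grad_x = 2*3*1.8583 = 11.1497, grad_y = 2*1*1.0096 = 2.0192
  x_2 = 1.8583 - 0.05*11.1497 = 1.3008
  y_2 = 1.0096 - 0.05*2.0192 = 0.9087
Step 3: grad_x = 2*3*1.3008 = 7.8048, grad_y = 2*1*0.9087 = 1.8173
  x_3 = 1.3008 - 0.05*7.8048 = 0.9106
  y_3 = 0.9087 - 0.05*1.8173 = 0.8178
Step 4: grad_x = 2*3*0.9106 = 5.4634, grad_y = 2*1*0.8178 = 1.6356
  x_4 = 0.9106 - 0.05*5.4634 = 0.6374
  y_4 = 0.8178 - 0.05*1.6356 = 0.736
f(0.6374, 0.736) = 3*0.6374^2 + 1*0.736^2 = 1.7605


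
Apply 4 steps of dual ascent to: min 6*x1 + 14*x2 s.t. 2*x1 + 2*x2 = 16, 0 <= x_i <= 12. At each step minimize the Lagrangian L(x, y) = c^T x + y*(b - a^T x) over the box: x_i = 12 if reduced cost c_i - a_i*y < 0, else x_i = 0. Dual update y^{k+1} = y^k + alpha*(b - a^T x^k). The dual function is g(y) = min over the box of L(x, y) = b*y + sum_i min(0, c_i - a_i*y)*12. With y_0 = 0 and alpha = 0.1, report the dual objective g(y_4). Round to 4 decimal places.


Dual ascent for LP: min 6*x1 + 14*x2, 2*x1 + 2*x2 = 16, 0 <= x_i <= 12
Step 1: y^k = 0.0, reduced costs: (6.0, 14.0)
  x^k = (0.0, 0.0), subgradient = b - a^T x = 16.0
  y^{k+1} = 0.0 + 0.1*16.0 = 1.6
Step 2: y^k = 1.6, reduced costs: (2.8, 10.8)
  x^k = (0.0, 0.0), subgradient = b - a^T x = 16.0
  y^{k+1} = 1.6 + 0.1*16.0 = 3.2
Step 3: y^k = 3.2, reduced costs: (-0.4, 7.6)
  x^k = (12.0, 0.0), subgradient = b - a^T x = -8.0
  y^{k+1} = 3.2 + 0.1*-8.0 = 2.4
Step 4: y^k = 2.4, reduced costs: (1.2, 9.2)
  x^k = (0.0, 0.0), subgradient = b - a^T x = 16.0
  y^{k+1} = 2.4 + 0.1*16.0 = 4.0
Dual objective at y_4 = 4.0: reduced costs (-2.0, 6.0), box minimizer x = (12.0, 0.0)
g(y_4) = b*y + (c1 - a1*y)*x1 + (c2 - a2*y)*x2 = 16*4.0 + (-2.0)*12.0 + 6.0*0.0 = 64.0 - 24.0 + 0.0 = 40.0


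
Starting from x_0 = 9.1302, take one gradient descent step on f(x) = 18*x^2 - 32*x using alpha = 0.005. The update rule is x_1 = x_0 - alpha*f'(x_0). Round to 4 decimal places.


We compute the gradient at x_0 and apply the update.
f'(x) = 36*x - 32
f'(9.1302) = 36*9.1302 - 32 = 296.6872
x_1 = 9.1302 - 0.005*296.6872 = 7.6468


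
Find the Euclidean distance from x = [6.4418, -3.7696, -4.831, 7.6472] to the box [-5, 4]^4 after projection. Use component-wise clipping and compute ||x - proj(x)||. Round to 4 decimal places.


Project each component onto [-5, 4].
clip(6.4418) = 4.0, clip(-3.7696) = -3.7696, clip(-4.831) = -4.831, clip(7.6472) = 4.0
Projection = [4.0, -3.7696, -4.831, 4.0]
Squared diffs: [5.9624, 0.0, 0.0, 13.3021]
Distance = sqrt(19.2645) = 4.3891


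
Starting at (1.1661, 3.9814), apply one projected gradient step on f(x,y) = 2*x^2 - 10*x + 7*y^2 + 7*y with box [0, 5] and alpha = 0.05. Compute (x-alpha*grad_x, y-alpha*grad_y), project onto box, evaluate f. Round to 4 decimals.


Step 1: Compute gradient at (1.1661, 3.9814).
grad_x = 2*2*1.1661 - 10 = -5.3356
grad_y = 2*7*3.9814 + 7 = 62.7396
Step 2: Gradient step.
x_raw = 1.1661 - 0.05*-5.3356 = 1.4329
y_raw = 3.9814 - 0.05*62.7396 = 0.8444
Step 3: Project onto [0, 5].
x_proj = clip(1.4329) = 1.4329
y_proj = clip(0.8444) = 0.8444
Step 4: Evaluate f.
f(1.4329, 0.8444) = 0.6797


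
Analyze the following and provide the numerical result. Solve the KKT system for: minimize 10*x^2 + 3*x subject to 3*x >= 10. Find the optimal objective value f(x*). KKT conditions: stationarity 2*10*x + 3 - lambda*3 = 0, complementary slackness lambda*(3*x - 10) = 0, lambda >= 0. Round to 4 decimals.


Step 1: Try lambda = 0 (constraint inactive).
x_unc = -3/(2*10) = -0.15
Check: 3*-0.15 = -0.45 < 10 -- violated!
Step 2: Constraint must be active: 3*x = 10
x* = 10/3 = 3.3333 (rounded; the exact value 10/3 is used below)
lambda = (2*10*(10/3) + 3)/3 = 23.2222
Step 3: Compute optimal value.
f(x*) = 10*(10/3)^2 + 3*(10/3) = 121.1111


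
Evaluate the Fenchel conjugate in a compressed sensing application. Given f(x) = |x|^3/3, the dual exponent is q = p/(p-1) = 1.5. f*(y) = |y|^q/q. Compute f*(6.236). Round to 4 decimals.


The conjugate exponent q satisfies 1/p + 1/q = 1.
p = 3, so q = 3/(3 - 1) = 1.5
|y|^q = 6.236^1.5 = 15.5725
f*(6.236) = 15.5725 / 1.5 = 10.3817


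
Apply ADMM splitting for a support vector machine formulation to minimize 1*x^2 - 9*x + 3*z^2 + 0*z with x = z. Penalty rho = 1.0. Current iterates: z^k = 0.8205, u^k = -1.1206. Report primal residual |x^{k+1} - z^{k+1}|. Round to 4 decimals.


ADMM iteration with rho = 1.0, z^k = 0.8205, u^k = -1.1206
Step 1: x-update.
Minimize 1*x^2 - 9*x + (1.0/2)*(x - 0.8205 - 1.1206)^2
FOC: (2*1 + 1.0)*x = 9 + 1.0*(0.8205 + 1.1206)
x^{k+1} = 3.647
Step 2: z-update.
Minimize 3*z^2 + 0*z + (1.0/2)*(3.647 - z - 1.1206)^2
FOC: (2*3 + 1.0)*z = 0 + 1.0*(3.647 - 1.1206)
z^{k+1} = 0.3609
Step 3: u-update.
u^{k+1} = -1.1206 + 3.647 - 0.3609 = 2.1655
Step 4: Primal residual = |3.647 - 0.3609| = 3.2861


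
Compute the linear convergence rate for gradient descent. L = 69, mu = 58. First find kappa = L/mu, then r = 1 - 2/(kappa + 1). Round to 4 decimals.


Step 1: Compute the condition number.
kappa = L/mu = 69/58 = 1.1897
Step 2: Compute the convergence rate.
r = 1 - 2/(kappa + 1) = 1 - 2*mu/(L + mu) = (L - mu)/(L + mu) = 11/127 = 0.0866


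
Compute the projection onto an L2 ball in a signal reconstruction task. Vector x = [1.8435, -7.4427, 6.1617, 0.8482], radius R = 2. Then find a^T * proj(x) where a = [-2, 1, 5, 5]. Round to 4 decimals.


Step 1: Compute ||x|| (intermediates to 6 decimals).
||x|| = sqrt(1.8435^2 + (-7.4427)^2 + 6.1617^2 + 0.8482^2) = 9.873108
Step 2: Project.
Since ||x|| > R, scale = R/||x|| = 2/9.873108 = 0.20257, proj(x) = scale * x
proj(x) = [0.373438, -1.507668, 1.248176, 0.17182]
Step 3: Dot product.
a^T * proj(x) = -2*0.373438 + 1*(-1.507668) + 5*1.248176 + 5*0.17182 = 4.8454


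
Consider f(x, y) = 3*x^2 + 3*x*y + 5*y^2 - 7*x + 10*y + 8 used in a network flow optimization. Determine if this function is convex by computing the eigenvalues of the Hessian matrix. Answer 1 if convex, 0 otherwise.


The Hessian of f(x,y) = 3*x^2 + 3*x*y + 5*y^2 - 7*x + 10*y + 8 is:
H = [[6, 3], [3, 10]]
Trace = 6 + 10 = 16
Determinant = 6*10 - (3)^2 = 51
Discriminant = (16)^2 - 4*51 = 52.0
Eigenvalues: lambda_1 = 4.3944, lambda_2 = 11.6056
The function is convex.

1


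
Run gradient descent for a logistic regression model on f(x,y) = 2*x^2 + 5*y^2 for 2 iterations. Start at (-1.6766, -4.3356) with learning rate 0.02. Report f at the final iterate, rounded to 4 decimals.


Gradient descent on f(x,y) = 2*x^2 + 5*y^2.
Starting point: (-1.6766, -4.3356), alpha = 0.02
Step 1: grad_x = 2*2*-1.6766 = -6.7064, grad_y = 2*5*-4.3356 = -43.356
  x_1 = -1.6766 - 0.02*-6.7064 = -1.5425
  y_1 = -4.3356 - 0.02*-43.356 = -3.4685
Step 2: grad_x = 2*2*-1.5425 = -6.1699, grad_y = 2*5*-3.4685 = -34.6848
  x_2 = -1.5425 - 0.02*-6.1699 = -1.4191
  y_2 = -3.4685 - 0.02*-34.6848 = -2.7748
f(-1.4191, -2.7748) = 2*(-1.4191)^2 + 5*(-2.7748)^2 = 42.5247


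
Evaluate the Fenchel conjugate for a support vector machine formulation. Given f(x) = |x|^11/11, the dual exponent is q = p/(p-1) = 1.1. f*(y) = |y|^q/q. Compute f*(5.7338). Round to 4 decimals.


The conjugate exponent q satisfies 1/p + 1/q = 1.
p = 11, so q = 11/(11 - 1) = 1.1
|y|^q = 5.7338^1.1 = 6.8279
f*(5.7338) = 6.8279 / 1.1 = 6.2072


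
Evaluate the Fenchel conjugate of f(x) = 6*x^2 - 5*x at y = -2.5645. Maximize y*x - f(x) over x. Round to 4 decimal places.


f*(y) = sup_x {y*x - a*x^2 - b*x} = sup_x {(y-b)*x - a*x^2}
FOC: (y - b) - 2a*x = 0 => x* = (y - b)/(2a)
x* = (-2.5645 + 5)/(2*6) = 0.203
f*(-2.5645) = (y-b)^2/(4a) = (-2.5645 + 5)^2/(4*6)
= 5.9317/24 = 0.2472


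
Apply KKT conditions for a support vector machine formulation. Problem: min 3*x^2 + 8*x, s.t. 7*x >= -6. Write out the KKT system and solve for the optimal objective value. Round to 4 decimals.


Step 1: Try lambda = 0 (constraint inactive).
x_unc = -8/(2*3) = -1.3333
Check: 7*-1.3333 = -9.3331 < -6 -- violated!
Step 2: Constraint must be active: 7*x = -6
x* = -6/7 = -0.8571 (rounded; the exact value -6/7 is used below)
lambda = (2*3*(-6/7) + 8)/7 = 0.4082
Step 3: Compute optimal value.
f(x*) = 3*(-6/7)^2 + 8*(-6/7) = -4.6531


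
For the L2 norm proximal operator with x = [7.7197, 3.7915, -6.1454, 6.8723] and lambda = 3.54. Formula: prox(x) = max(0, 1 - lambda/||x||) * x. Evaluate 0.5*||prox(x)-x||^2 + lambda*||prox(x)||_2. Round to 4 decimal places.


Step 1: Compute ||x||.
||x|| = 12.6081
Step 2: Compute scaling factor.
scale = max(0, 1 - 3.54/12.6081) = 0.7192
Step 3: prox(x) = [5.5522, 2.727, -4.4199, 4.9427]
||prox(x)|| = 9.0681
Step 4: Proximal objective.
0.5*||prox-x||^2 = 6.2658
lambda*||prox|| = 32.1011
Total = 38.3668


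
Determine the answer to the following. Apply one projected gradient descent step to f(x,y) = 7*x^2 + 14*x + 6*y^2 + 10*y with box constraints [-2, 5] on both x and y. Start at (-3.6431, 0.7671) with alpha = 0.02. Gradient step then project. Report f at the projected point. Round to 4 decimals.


Step 1: Compute gradient at (-3.6431, 0.7671).
grad_x = 2*7*-3.6431 + 14 = -37.0034
grad_y = 2*6*0.7671 + 10 = 19.2052
Step 2: Gradient step.
x_raw = -3.6431 - 0.02*-37.0034 = -2.903
y_raw = 0.7671 - 0.02*19.2052 = 0.383
Step 3: Project onto [-2, 5].
x_proj = clip(-2.903) = -2.0
y_proj = clip(0.383) = 0.383
Step 4: Evaluate f.
f(-2.0, 0.383) = 4.7101


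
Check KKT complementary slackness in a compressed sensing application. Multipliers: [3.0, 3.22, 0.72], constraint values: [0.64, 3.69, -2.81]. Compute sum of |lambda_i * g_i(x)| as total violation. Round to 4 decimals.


KKT complementary slackness check:
lambda_1 * g_1 = 3.0 * 0.64 = 1.92
lambda_2 * g_2 = 3.22 * 3.69 = 11.8818
lambda_3 * g_3 = 0.72 * -2.81 = -2.0232
Total violation = 1.92 + 11.8818 + 2.0232 = 15.825


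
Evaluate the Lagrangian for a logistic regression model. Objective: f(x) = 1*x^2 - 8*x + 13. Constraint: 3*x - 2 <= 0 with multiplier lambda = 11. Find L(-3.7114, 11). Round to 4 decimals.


Step 1: Evaluate f(x).
f(-3.7114) = 1*(-3.7114)^2 - 8*(-3.7114) + 13 = 56.4657
Step 2: Evaluate g(x).
g(-3.7114) = 3*-3.7114 - 2 = -13.1342
Step 3: Compute Lagrangian.
L = 56.4657 + 11*-13.1342 = -88.0105


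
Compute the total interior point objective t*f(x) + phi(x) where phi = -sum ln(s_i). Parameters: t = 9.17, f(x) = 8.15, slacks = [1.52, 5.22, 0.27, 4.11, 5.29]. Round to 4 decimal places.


Step 1: Compute log-barrier.
ln values: [0.4187, 1.6525, -1.3093, 1.4134, 1.6658]
phi = -(0.4187 + 1.6525 - 1.3093 + 1.4134 + 1.6658) = -3.8411
Step 2: Compute augmented objective.
t*f(x) = 9.17*8.15 = 74.7355
Total = 74.7355 - 3.8411 = 70.8944


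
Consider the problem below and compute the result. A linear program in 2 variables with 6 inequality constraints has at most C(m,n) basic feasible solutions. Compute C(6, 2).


Each vertex corresponds to some choice of n active constraints out of m, so the number of vertices is at most C(m, n) = m! / (n!(m-n)!).
m = 6, n = 2
Numerator: 6 * 5
Denominator: 2! = 2
C(6, 2) = 15


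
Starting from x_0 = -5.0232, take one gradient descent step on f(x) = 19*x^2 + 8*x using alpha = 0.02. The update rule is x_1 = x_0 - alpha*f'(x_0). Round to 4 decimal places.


We compute the gradient at x_0 and apply the update.
f'(x) = 38*x + 8
f'(-5.0232) = 38*-5.0232 + 8 = -182.8816
x_1 = -5.0232 - 0.02*-182.8816 = -1.3656


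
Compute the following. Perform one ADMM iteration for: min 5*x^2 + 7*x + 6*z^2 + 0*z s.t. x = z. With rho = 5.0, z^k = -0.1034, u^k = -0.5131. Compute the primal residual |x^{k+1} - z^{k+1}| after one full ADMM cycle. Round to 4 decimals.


ADMM iteration with rho = 5.0, z^k = -0.1034, u^k = -0.5131
Step 1: x-update.
Minimize 5*x^2 + 7*x + (5.0/2)*(x + 0.1034 - 0.5131)^2
FOC: (2*5 + 5.0)*x = -7 + 5.0*(-0.1034 + 0.5131)
x^{k+1} = -0.3301
Step 2: z-update.
Minimize 6*z^2 + 0*z + (5.0/2)*(-0.3301 - z - 0.5131)^2
FOC: (2*6 + 5.0)*z = 0 + 5.0*(-0.3301 - 0.5131)
z^{k+1} = -0.248
Step 3: u-update.
u^{k+1} = -0.5131 - 0.3301 + 0.248 = -0.5952
Step 4: Primal residual = |-0.3301 + 0.248| = 0.0821


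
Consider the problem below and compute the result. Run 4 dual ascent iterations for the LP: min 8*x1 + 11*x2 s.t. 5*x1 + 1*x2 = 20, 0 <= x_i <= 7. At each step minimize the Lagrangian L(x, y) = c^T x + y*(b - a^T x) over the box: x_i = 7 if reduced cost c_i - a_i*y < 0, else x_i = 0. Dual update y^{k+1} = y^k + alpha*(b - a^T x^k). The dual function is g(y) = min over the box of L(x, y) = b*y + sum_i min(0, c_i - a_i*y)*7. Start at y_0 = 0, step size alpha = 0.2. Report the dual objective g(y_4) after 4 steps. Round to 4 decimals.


Dual ascent for LP: min 8*x1 + 11*x2, 5*x1 + 1*x2 = 20, 0 <= x_i <= 7
Step 1: y^k = 0.0, reduced costs: (8.0, 11.0)
  x^k = (0.0, 0.0), subgradient = b - a^T x = 20.0
  y^{k+1} = 0.0 + 0.2*20.0 = 4.0
Step 2: y^k = 4.0, reduced costs: (-12.0, 7.0)
  x^k = (7.0, 0.0), subgradient = b - a^T x = -15.0
  y^{k+1} = 4.0 + 0.2*-15.0 = 1.0
Step 3: y^k = 1.0, reduced costs: (3.0, 10.0)
  x^k = (0.0, 0.0), subgradient = b - a^T x = 20.0
  y^{k+1} = 1.0 + 0.2*20.0 = 5.0
Step 4: y^k = 5.0, reduced costs: (-17.0, 6.0)
  x^k = (7.0, 0.0), subgradient = b - a^T x = -15.0
  y^{k+1} = 5.0 + 0.2*-15.0 = 2.0
Dual objective at y_4 = 2.0: reduced costs (-2.0, 9.0), box minimizer x = (7.0, 0.0)
g(y_4) = b*y + (c1 - a1*y)*x1 + (c2 - a2*y)*x2 = 20*2.0 + (-2.0)*7.0 + 9.0*0.0 = 40.0 - 14.0 + 0.0 = 26.0


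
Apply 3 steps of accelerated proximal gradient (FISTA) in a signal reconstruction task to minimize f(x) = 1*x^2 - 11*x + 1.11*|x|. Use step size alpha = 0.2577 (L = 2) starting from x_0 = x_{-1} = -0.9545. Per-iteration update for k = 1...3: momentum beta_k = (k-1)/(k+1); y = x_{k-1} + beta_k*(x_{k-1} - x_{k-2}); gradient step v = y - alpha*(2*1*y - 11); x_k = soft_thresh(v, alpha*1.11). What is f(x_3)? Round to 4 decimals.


FISTA on f(x) = 1*x^2 - 11*x + 1.11*|x|
L = 2, alpha = 0.2577
Iteration 1: beta = 0.0, y = -0.9545 + 0.0*(-0.9545 + 0.9545) = -0.9545
  grad(y) = -12.909, v = y - alpha*grad = 2.3721
  prox(v) = soft_thresh(2.3721, 0.286) = 2.0861
Iteration 2: beta = 0.3333, y = 2.0861 + 0.3333*(2.0861 + 0.9545) = 3.0996
  grad(y) = -4.8007, v = y - alpha*grad = 4.3368
  prox(v) = soft_thresh(4.3368, 0.286) = 4.0507
Iteration 3: beta = 0.5, y = 4.0507 + 0.5*(4.0507 - 2.0861) = 5.0331
  grad(y) = -0.9339, v = y - alpha*grad = 5.2737
  prox(v) = soft_thresh(5.2737, 0.286) = 4.9877
f(x_3) = 1*4.9877^2 - 11*4.9877 + 1.11*|4.9877| = -24.4512


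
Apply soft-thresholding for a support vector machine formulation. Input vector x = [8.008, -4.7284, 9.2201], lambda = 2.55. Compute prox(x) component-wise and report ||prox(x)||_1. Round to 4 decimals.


Soft-thresholding with lambda = 2.55:
prox(8.008) = sign(8.008)*max(|8.008| - 2.55, 0) = 5.458
prox(-4.7284) = sign(-4.7284)*max(|-4.7284| - 2.55, 0) = -2.1784
prox(9.2201) = sign(9.2201)*max(|9.2201| - 2.55, 0) = 6.6701
prox(x) = [5.458, -2.1784, 6.6701]
||prox(x)||_1 = 5.458 + 2.1784 + 6.6701 = 14.3065


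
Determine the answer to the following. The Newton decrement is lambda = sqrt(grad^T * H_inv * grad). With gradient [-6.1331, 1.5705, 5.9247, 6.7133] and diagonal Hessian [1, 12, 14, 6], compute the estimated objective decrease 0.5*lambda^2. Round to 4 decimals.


Step 1: H is diagonal, so H^(-1) * g = [-6.1331, 0.1309, 0.4232, 1.1189].
Step 2: g^T H^(-1) g = sum_i g_i^2 / H_ii
  = (-6.1331)^2/1 + (1.5705)^2/12 + (5.9247)^2/14 + (6.7133)^2/6
  = 37.6149 + 0.2055 + 2.5073 + 7.5114 = 47.8391
Step 3: Objective decrease = 0.5 * g^T H^(-1) g = 23.9196


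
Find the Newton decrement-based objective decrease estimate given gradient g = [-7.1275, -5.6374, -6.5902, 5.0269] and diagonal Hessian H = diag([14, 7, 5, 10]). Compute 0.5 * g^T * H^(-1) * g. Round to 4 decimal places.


Step 1: H is diagonal, so H^(-1) * g = [-0.5091, -0.8053, -1.318, 0.5027].
Step 2: g^T H^(-1) g = sum_i g_i^2 / H_ii
  = (-7.1275)^2/14 + (-5.6374)^2/7 + (-6.5902)^2/5 + (5.0269)^2/10
  = 3.6287 + 4.54 + 8.6861 + 2.527 = 19.3818
Step 3: Objective decrease = 0.5 * g^T H^(-1) g = 9.6909


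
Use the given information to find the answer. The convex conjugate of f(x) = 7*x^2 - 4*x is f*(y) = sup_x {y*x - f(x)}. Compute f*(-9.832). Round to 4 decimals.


f*(y) = sup_x {y*x - a*x^2 - b*x} = sup_x {(y-b)*x - a*x^2}
FOC: (y - b) - 2a*x = 0 => x* = (y - b)/(2a)
x* = (-9.832 + 4)/(2*7) = -0.4166
f*(-9.832) = (y-b)^2/(4a) = (-9.832 + 4)^2/(4*7)
= 34.0122/28 = 1.2147


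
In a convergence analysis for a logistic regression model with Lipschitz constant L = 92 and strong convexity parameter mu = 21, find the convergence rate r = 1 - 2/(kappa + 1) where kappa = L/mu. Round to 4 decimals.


Step 1: Compute the condition number.
kappa = L/mu = 92/21 = 4.381
Step 2: Compute the convergence rate.
r = 1 - 2/(kappa + 1) = 1 - 2*mu/(L + mu) = (L - mu)/(L + mu) = 71/113 = 0.6283


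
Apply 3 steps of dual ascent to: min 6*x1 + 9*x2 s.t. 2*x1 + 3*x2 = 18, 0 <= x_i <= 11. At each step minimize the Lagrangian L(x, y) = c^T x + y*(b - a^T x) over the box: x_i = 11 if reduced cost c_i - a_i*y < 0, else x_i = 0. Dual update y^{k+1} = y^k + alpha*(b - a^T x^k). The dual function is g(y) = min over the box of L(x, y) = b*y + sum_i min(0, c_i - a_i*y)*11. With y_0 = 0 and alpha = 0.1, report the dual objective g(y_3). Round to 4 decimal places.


Dual ascent for LP: min 6*x1 + 9*x2, 2*x1 + 3*x2 = 18, 0 <= x_i <= 11
Step 1: y^k = 0.0, reduced costs: (6.0, 9.0)
  x^k = (0.0, 0.0), subgradient = b - a^T x = 18.0
  y^{k+1} = 0.0 + 0.1*18.0 = 1.8
Step 2: y^k = 1.8, reduced costs: (2.4, 3.6)
  x^k = (0.0, 0.0), subgradient = b - a^T x = 18.0
  y^{k+1} = 1.8 + 0.1*18.0 = 3.6
Step 3: y^k = 3.6, reduced costs: (-1.2, -1.8)
  x^k = (11.0, 11.0), subgradient = b - a^T x = -37.0
  y^{k+1} = 3.6 + 0.1*-37.0 = -0.1
Dual objective at y_3 = -0.1: reduced costs (6.2, 9.3), box minimizer x = (0.0, 0.0)
g(y_3) = b*y + (c1 - a1*y)*x1 + (c2 - a2*y)*x2 = 18*(-0.1) + 6.2*0.0 + 9.3*0.0 = -1.8 + 0.0 + 0.0 = -1.8


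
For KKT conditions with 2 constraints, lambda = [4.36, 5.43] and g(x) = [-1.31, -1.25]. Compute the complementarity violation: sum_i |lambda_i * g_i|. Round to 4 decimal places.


KKT complementary slackness check:
lambda_1 * g_1 = 4.36 * -1.31 = -5.7116
lambda_2 * g_2 = 5.43 * -1.25 = -6.7875
Total violation = 5.7116 + 6.7875 = 12.4991


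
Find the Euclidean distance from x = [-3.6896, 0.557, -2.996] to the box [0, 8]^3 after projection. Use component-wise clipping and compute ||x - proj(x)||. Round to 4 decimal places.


Project each component onto [0, 8].
clip(-3.6896) = 0.0, clip(0.557) = 0.557, clip(-2.996) = 0.0
Projection = [0.0, 0.557, 0.0]
Squared diffs: [13.6131, 0.0, 8.976]
Distance = sqrt(22.5891) = 4.7528


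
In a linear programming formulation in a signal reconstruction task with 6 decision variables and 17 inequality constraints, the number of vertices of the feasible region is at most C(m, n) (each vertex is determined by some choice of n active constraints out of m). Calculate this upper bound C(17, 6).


Each vertex corresponds to some choice of n active constraints out of m, so the number of vertices is at most C(m, n) = m! / (n!(m-n)!).
m = 17, n = 6
Numerator: 17 * 16 * 15 * 14 * 13 * 12
Denominator: 6! = 720
C(17, 6) = 12376


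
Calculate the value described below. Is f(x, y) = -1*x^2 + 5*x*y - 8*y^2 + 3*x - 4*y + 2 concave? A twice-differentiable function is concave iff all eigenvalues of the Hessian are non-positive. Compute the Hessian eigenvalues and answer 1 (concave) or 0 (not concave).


The Hessian of f(x,y) = -1*x^2 + 5*x*y - 8*y^2 + 3*x - 4*y + 2 is:
H = [[-2, 5], [5, -16]]
Trace = -2 - 16 = -18
Determinant = -2*-16 - (5)^2 = 7
Discriminant = (-18)^2 - 4*7 = 296.0
Eigenvalues: lambda_1 = -17.6023, lambda_2 = -0.3977
The function is concave.

1


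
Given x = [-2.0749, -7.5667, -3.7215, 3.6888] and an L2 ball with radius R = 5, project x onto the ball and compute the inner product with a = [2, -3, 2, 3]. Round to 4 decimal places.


Step 1: Compute ||x|| (intermediates to 6 decimals).
||x|| = sqrt((-2.0749)^2 + (-7.5667)^2 + (-3.7215)^2 + 3.6888^2) = 9.43488
Step 2: Project.
Since ||x|| > R, scale = R/||x|| = 5/9.43488 = 0.529948, proj(x) = scale * x
proj(x) = [-1.099589, -4.009958, -1.972201, 1.954872]
Step 3: Dot product.
a^T * proj(x) = 2*(-1.099589) - 3*(-4.009958) + 2*(-1.972201) + 3*1.954872 = 11.7509


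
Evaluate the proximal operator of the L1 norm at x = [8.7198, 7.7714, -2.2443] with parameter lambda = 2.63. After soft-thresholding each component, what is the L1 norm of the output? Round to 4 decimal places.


Soft-thresholding with lambda = 2.63:
prox(8.7198) = sign(8.7198)*max(|8.7198| - 2.63, 0) = 6.0898
prox(7.7714) = sign(7.7714)*max(|7.7714| - 2.63, 0) = 5.1414
prox(-2.2443) = sign(-2.2443)*max(|-2.2443| - 2.63, 0) = 0.0
prox(x) = [6.0898, 5.1414, 0.0]
||prox(x)||_1 = 6.0898 + 5.1414 + 0.0 = 11.2312


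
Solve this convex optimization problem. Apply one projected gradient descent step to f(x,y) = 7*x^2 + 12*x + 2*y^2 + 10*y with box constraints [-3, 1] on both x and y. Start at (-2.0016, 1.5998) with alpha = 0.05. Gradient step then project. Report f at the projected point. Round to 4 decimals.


Step 1: Compute gradient at (-2.0016, 1.5998).
grad_x = 2*7*-2.0016 + 12 = -16.0224
grad_y = 2*2*1.5998 + 10 = 16.3992
Step 2: Gradient step.
x_raw = -2.0016 - 0.05*-16.0224 = -1.2005
y_raw = 1.5998 - 0.05*16.3992 = 0.7798
Step 3: Project onto [-3, 1].
x_proj = clip(-1.2005) = -1.2005
y_proj = clip(0.7798) = 0.7798
Step 4: Evaluate f.
f(-1.2005, 0.7798) = 4.697


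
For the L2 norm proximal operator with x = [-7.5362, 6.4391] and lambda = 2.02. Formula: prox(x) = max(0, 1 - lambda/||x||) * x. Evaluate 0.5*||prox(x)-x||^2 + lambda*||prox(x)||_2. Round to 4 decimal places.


Step 1: Compute ||x||.
||x|| = 9.9124
Step 2: Compute scaling factor.
scale = max(0, 1 - 2.02/9.9124) = 0.7962
Step 3: prox(x) = [-6.0004, 5.1269]
||prox(x)|| = 7.8924
Step 4: Proximal objective.
0.5*||prox-x||^2 = 2.0402
lambda*||prox|| = 15.9426
Total = 17.9829


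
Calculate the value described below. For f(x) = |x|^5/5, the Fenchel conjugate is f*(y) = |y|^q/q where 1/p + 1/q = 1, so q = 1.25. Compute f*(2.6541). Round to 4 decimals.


The conjugate exponent q satisfies 1/p + 1/q = 1.
p = 5, so q = 5/(5 - 1) = 1.25
|y|^q = 2.6541^1.25 = 3.3876
f*(2.6541) = 3.3876 / 1.25 = 2.7101


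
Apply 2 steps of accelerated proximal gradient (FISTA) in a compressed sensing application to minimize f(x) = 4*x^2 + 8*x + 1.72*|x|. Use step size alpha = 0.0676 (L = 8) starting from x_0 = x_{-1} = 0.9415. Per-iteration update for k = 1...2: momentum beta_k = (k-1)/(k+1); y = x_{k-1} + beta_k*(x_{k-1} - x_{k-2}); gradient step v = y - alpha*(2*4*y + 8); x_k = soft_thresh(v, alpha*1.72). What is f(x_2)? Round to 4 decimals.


FISTA on f(x) = 4*x^2 + 8*x + 1.72*|x|
L = 8, alpha = 0.0676
Iteration 1: beta = 0.0, y = 0.9415 + 0.0*(0.9415 - 0.9415) = 0.9415
  grad(y) = 15.532, v = y - alpha*grad = -0.1085
  prox(v) = soft_thresh(-0.1085, 0.1163) = 0.0
Iteration 2: beta = 0.3333, y = 0.0 + 0.3333*(0.0 - 0.9415) = -0.3138
  grad(y) = 5.4893, v = y - alpha*grad = -0.6849
  prox(v) = soft_thresh(-0.6849, 0.1163) = -0.5686
f(x_2) = 4*(-0.5686)^2 + 8*(-0.5686) + 1.72*|-0.5686| = -2.2777


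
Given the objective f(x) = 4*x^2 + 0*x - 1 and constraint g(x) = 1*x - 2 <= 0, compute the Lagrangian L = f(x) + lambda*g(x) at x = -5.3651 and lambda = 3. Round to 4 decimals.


Step 1: Evaluate f(x).
f(-5.3651) = 4*(-5.3651)^2 + 0*(-5.3651) - 1 = 114.1372
Step 2: Evaluate g(x).
g(-5.3651) = 1*-5.3651 - 2 = -7.3651
Step 3: Compute Lagrangian.
L = 114.1372 + 3*-7.3651 = 92.0419


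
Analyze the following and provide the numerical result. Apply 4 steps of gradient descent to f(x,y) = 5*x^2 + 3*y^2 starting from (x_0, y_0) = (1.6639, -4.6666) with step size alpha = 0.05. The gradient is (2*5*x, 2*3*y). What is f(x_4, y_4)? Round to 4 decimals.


Gradient descent on f(x,y) = 5*x^2 + 3*y^2.
Starting point: (1.6639, -4.6666), alpha = 0.05
Step 1: grad_x = 2*5*1.6639 = 16.639, grad_y = 2*3*-4.6666 = -27.9996
  x_1 = 1.6639 - 0.05*16.639 = 0.832
  y_1 = -4.6666 - 0.05*-27.9996 = -3.2666
Step 2: grad_x = 2*5*0.832 = 8.3195, grad_y = 2*3*-3.2666 = -19.5997
  x_2 = 0.832 - 0.05*8.3195 = 0.416
  y_2 = -3.2666 - 0.05*-19.5997 = -2.2866
Step 3: grad_x = 2*5*0.416 = 4.1598, grad_y = 2*3*-2.2866 = -13.7198
  x_3 = 0.416 - 0.05*4.1598 = 0.208
  y_3 = -2.2866 - 0.05*-13.7198 = -1.6006
Step 4: grad_x = 2*5*0.208 = 2.0799, grad_y = 2*3*-1.6006 = -9.6039
  x_4 = 0.208 - 0.05*2.0799 = 0.104
  y_4 = -1.6006 - 0.05*-9.6039 = -1.1205
f(0.104, -1.1205) = 5*0.104^2 + 3*(-1.1205)^2 = 3.8203


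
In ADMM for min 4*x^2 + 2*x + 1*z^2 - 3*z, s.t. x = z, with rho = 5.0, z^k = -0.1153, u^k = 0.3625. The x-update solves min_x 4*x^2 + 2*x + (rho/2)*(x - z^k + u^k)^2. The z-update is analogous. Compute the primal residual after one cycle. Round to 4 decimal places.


ADMM iteration with rho = 5.0, z^k = -0.1153, u^k = 0.3625
Step 1: x-update.
Minimize 4*x^2 + 2*x + (5.0/2)*(x + 0.1153 + 0.3625)^2
FOC: (2*4 + 5.0)*x = -2 + 5.0*(-0.1153 - 0.3625)
x^{k+1} = -0.3376
Step 2: z-update.
Minimize 1*z^2 - 3*z + (5.0/2)*(-0.3376 - z + 0.3625)^2
FOC: (2*1 + 5.0)*z = 3 + 5.0*(-0.3376 + 0.3625)
z^{k+1} = 0.4463
Step 3: u-update.
u^{k+1} = 0.3625 - 0.3376 - 0.4463 = -0.4215
Step 4: Primal residual = |-0.3376 - 0.4463| = 0.784


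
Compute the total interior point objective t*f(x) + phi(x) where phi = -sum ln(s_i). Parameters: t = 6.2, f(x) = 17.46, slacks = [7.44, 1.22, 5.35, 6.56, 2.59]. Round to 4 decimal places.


Step 1: Compute log-barrier.
ln values: [2.0069, 0.1989, 1.6771, 1.881, 0.9517]
phi = -(2.0069 + 0.1989 + 1.6771 + 1.881 + 0.9517) = -6.7155
Step 2: Compute augmented objective.
t*f(x) = 6.2*17.46 = 108.252
Total = 108.252 - 6.7155 = 101.5365


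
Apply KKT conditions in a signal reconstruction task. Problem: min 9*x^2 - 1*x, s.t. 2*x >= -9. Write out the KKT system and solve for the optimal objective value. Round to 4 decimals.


Step 1: Try lambda = 0 (constraint inactive).
Stationarity: 2*9*x - 1 = 0
x* = 1/(2*9) = 1/18 = 0.0556 (rounded; the exact value 1/18 is used below)
Check constraint: 2*0.0556 = 0.1112 >= -9 -- satisfied.
Step 2: Compute optimal value.
f(x*) = 9*(1/18)^2 - 1*(1/18) = -0.0278


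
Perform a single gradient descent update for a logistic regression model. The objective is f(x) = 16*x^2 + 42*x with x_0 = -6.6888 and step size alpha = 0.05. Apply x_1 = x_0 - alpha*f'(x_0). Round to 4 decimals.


We compute the gradient at x_0 and apply the update.
f'(x) = 32*x + 42
f'(-6.6888) = 32*-6.6888 + 42 = -172.0416
x_1 = -6.6888 - 0.05*-172.0416 = 1.9133


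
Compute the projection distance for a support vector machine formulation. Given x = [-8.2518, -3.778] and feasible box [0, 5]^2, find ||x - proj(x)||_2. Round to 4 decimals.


Project each component onto [0, 5].
clip(-8.2518) = 0.0, clip(-3.778) = 0.0
Projection = [0.0, 0.0]
Squared diffs: [68.0922, 14.2733]
Distance = sqrt(82.3655) = 9.0755


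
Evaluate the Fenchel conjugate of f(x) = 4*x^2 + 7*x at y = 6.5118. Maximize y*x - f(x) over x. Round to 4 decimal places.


f*(y) = sup_x {y*x - a*x^2 - b*x} = sup_x {(y-b)*x - a*x^2}
FOC: (y - b) - 2a*x = 0 => x* = (y - b)/(2a)
x* = (6.5118 - 7)/(2*4) = -0.061
f*(6.5118) = (y-b)^2/(4a) = (6.5118 - 7)^2/(4*4)
= 0.2383/16 = 0.0149


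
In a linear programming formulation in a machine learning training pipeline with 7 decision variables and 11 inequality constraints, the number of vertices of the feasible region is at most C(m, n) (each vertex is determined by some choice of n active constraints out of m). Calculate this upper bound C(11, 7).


Each vertex corresponds to some choice of n active constraints out of m, so the number of vertices is at most C(m, n) = m! / (n!(m-n)!).
m = 11, n = 7
Numerator: 11 * 10 * 9 * 8 * 7 * 6 * 5
Denominator: 7! = 5040
C(11, 7) = 330


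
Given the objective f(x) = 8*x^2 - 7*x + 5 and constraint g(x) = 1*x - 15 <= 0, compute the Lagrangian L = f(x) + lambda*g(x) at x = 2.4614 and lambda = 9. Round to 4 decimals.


Step 1: Evaluate f(x).
f(2.4614) = 8*2.4614^2 - 7*2.4614 + 5 = 36.2381
Step 2: Evaluate g(x).
g(2.4614) = 1*2.4614 - 15 = -12.5386
Step 3: Compute Lagrangian.
L = 36.2381 + 9*-12.5386 = -76.6093


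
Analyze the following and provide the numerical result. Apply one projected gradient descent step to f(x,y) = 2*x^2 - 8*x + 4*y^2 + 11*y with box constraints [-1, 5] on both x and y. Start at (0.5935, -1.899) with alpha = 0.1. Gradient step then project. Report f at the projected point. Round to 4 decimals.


Step 1: Compute gradient at (0.5935, -1.899).
grad_x = 2*2*0.5935 - 8 = -5.626
grad_y = 2*4*-1.899 + 11 = -4.192
Step 2: Gradient step.
x_raw = 0.5935 - 0.1*-5.626 = 1.1561
y_raw = -1.899 - 0.1*-4.192 = -1.4798
Step 3: Project onto [-1, 5].
x_proj = clip(1.1561) = 1.1561
y_proj = clip(-1.4798) = -1.0
Step 4: Evaluate f.
f(1.1561, -1.0) = -13.5757


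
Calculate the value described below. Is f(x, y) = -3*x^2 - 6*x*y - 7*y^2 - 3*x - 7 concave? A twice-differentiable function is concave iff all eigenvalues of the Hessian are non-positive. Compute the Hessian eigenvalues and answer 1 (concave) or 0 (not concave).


The Hessian of f(x,y) = -3*x^2 - 6*x*y - 7*y^2 - 3*x - 7 is:
H = [[-6, -6], [-6, -14]]
Trace = -6 - 14 = -20
Determinant = -6*-14 - (-6)^2 = 48
Discriminant = (-20)^2 - 4*48 = 208.0
Eigenvalues: lambda_1 = -17.2111, lambda_2 = -2.7889
The function is concave.

1


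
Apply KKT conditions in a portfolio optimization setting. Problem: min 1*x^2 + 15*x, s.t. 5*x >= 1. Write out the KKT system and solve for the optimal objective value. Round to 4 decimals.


Step 1: Try lambda = 0 (constraint inactive).
x_unc = -15/(2*1) = -7.5
Check: 5*-7.5 = -37.5 < 1 -- violated!
Step 2: Constraint must be active: 5*x = 1
x* = 1/5 = 0.2
lambda = (2*1*0.2 + 15)/5 = 3.08
Step 3: Compute optimal value.
f(x*) = 1*0.2^2 + 15*0.2 = 3.04


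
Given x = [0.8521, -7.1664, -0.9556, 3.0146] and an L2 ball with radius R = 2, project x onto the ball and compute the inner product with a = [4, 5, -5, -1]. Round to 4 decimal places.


Step 1: Compute ||x|| (intermediates to 6 decimals).
||x|| = sqrt(0.8521^2 + (-7.1664)^2 + (-0.9556)^2 + 3.0146^2) = 7.879362
Step 2: Project.
Since ||x|| > R, scale = R/||x|| = 2/7.879362 = 0.253828, proj(x) = scale * x
proj(x) = [0.216287, -1.819033, -0.242558, 0.76519]
Step 3: Dot product.
a^T * proj(x) = 4*0.216287 + 5*(-1.819033) - 5*(-0.242558) - 1*0.76519 = -7.7824


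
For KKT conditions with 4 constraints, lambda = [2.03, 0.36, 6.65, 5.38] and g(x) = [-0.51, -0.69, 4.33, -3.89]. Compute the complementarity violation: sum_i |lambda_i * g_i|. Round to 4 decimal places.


KKT complementary slackness check:
lambda_1 * g_1 = 2.03 * -0.51 = -1.0353
lambda_2 * g_2 = 0.36 * -0.69 = -0.2484
lambda_3 * g_3 = 6.65 * 4.33 = 28.7945
lambda_4 * g_4 = 5.38 * -3.89 = -20.9282
Total violation = 1.0353 + 0.2484 + 28.7945 + 20.9282 = 51.0064


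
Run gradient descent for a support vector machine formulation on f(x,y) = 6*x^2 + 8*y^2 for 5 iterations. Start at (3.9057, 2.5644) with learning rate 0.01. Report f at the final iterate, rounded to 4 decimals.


Gradient descent on f(x,y) = 6*x^2 + 8*y^2.
Starting point: (3.9057, 2.5644), alpha = 0.01
Step 1: grad_x = 2*6*3.9057 = 46.8684, grad_y = 2*8*2.5644 = 41.0304
  x_1 = 3.9057 - 0.01*46.8684 = 3.437
  y_1 = 2.5644 - 0.01*41.0304 = 2.1541
Step 2: grad_x = 2*6*3.437 = 41.2442, grad_y = 2*8*2.1541 = 34.4655
  x_2 = 3.437 - 0.01*41.2442 = 3.0246
  y_2 = 2.1541 - 0.01*34.4655 = 1.8094
Step 3: grad_x = 2*6*3.0246 = 36.2949, grad_y = 2*8*1.8094 = 28.9511
  x_3 = 3.0246 - 0.01*36.2949 = 2.6616
  y_3 = 1.8094 - 0.01*28.9511 = 1.5199
Step 4: grad_x = 2*6*2.6616 = 31.9395, grad_y = 2*8*1.5199 = 24.3189
  x_4 = 2.6616 - 0.01*31.9395 = 2.3422
  y_4 = 1.5199 - 0.01*24.3189 = 1.2767
Step 5: grad_x = 2*6*2.3422 = 28.1068, grad_y = 2*8*1.2767 = 20.4279
  x_5 = 2.3422 - 0.01*28.1068 = 2.0612
  y_5 = 1.2767 - 0.01*20.4279 = 1.0725
f(2.0612, 1.0725) = 6*2.0612^2 + 8*1.0725^2 = 34.6918


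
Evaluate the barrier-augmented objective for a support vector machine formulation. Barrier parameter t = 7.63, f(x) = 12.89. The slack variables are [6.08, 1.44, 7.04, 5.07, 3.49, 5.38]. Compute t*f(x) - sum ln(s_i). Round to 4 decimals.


Step 1: Compute log-barrier.
ln values: [1.805, 0.3646, 1.9516, 1.6233, 1.2499, 1.6827]
phi = -(1.805 + 0.3646 + 1.9516 + 1.6233 + 1.2499 + 1.6827) = -8.6772
Step 2: Compute augmented objective.
t*f(x) = 7.63*12.89 = 98.3507
Total = 98.3507 - 8.6772 = 89.6735


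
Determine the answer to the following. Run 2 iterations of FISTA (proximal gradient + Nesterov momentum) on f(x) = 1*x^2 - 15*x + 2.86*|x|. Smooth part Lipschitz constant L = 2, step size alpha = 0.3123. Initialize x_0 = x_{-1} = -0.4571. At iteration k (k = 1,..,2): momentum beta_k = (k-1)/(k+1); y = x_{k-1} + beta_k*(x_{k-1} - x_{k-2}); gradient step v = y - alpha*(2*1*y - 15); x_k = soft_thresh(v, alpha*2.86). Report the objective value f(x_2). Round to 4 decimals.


FISTA on f(x) = 1*x^2 - 15*x + 2.86*|x|
L = 2, alpha = 0.3123
Iteration 1: beta = 0.0, y = -0.4571 + 0.0*(-0.4571 + 0.4571) = -0.4571
  grad(y) = -15.9142, v = y - alpha*grad = 4.5129
  prox(v) = soft_thresh(4.5129, 0.8932) = 3.6197
Iteration 2: beta = 0.3333, y = 3.6197 + 0.3333*(3.6197 + 0.4571) = 4.9787
  grad(y) = -5.0427, v = y - alpha*grad = 6.5535
  prox(v) = soft_thresh(6.5535, 0.8932) = 5.6603
f(x_2) = 1*5.6603^2 - 15*5.6603 + 2.86*|5.6603| = -36.6771


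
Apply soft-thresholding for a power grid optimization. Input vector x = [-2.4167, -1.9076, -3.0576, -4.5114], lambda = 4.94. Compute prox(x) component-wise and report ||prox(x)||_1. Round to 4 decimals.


Soft-thresholding with lambda = 4.94:
prox(-2.4167) = sign(-2.4167)*max(|-2.4167| - 4.94, 0) = 0.0
prox(-1.9076) = sign(-1.9076)*max(|-1.9076| - 4.94, 0) = 0.0
prox(-3.0576) = sign(-3.0576)*max(|-3.0576| - 4.94, 0) = 0.0
prox(-4.5114) = sign(-4.5114)*max(|-4.5114| - 4.94, 0) = 0.0
prox(x) = [0.0, 0.0, 0.0, 0.0]
||prox(x)||_1 = 0.0 + 0.0 + 0.0 + 0.0 = 0.0


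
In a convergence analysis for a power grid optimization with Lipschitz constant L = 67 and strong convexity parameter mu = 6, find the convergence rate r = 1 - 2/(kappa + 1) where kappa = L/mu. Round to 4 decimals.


Step 1: Compute the condition number.
kappa = L/mu = 67/6 = 11.1667
Step 2: Compute the convergence rate.
r = 1 - 2/(kappa + 1) = 1 - 2*mu/(L + mu) = (L - mu)/(L + mu) = 61/73 = 0.8356
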